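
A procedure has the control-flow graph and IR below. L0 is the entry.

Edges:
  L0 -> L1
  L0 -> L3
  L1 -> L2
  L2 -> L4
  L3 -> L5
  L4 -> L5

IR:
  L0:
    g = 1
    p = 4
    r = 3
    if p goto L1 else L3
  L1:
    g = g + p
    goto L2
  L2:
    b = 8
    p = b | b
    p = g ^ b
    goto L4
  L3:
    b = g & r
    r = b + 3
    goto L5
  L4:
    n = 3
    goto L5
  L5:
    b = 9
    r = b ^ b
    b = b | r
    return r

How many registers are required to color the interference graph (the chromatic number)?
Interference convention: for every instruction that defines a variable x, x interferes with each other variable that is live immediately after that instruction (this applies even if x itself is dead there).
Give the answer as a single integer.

Answer: 4

Analysis:
Per-block:
  L0 def {g,p,r} use ∅
  L1 def {g} use {g,p}
  L2 def {b,p} use {g}
  L3 def {b,r} use {g,r}
  L4 def {n} use ∅
  L5 def {b,r} use ∅

Liveness:
  live L0: ∅→{g,p,r}
  live L1: {g,p}→{g}
  live L2: {g}→∅
  live L3: {g,r}→∅
  live L4: ∅→∅
  live L5: ∅→∅

Interfere edges:
  b: {g,p,r}
  g: {b,p,r}
  n: ∅
  p: {b,g,r}
  r: {b,g,p}

Colouring:
  clique {b,g,p,r} ⇒ need ≥ 4
  assign b→R0 g→R1 n→R0 p→R2 r→R3 — no edge inside a register ⇒ χ ≤ 4
  χ = 4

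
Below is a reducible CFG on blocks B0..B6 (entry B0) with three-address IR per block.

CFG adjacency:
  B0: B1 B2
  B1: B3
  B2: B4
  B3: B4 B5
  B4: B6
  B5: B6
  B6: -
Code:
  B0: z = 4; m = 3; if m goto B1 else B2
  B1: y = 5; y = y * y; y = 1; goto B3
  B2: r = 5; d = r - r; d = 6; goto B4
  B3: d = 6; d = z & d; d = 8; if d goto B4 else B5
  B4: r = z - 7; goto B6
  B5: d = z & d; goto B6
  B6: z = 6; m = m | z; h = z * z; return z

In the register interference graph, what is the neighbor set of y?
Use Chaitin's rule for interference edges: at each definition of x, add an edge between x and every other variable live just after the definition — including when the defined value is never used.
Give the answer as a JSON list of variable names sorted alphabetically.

Block summaries:
  B0: {m,z} / ∅
  B1: {y} / ∅
  B2: {d,r} / ∅
  B3: {d} / {z}
  B4: {r} / {z}
  B5: {d} / {d,z}
  B6: {h,m,z} / {m}

Liveness:
  B0: in=∅ out={m,z}
  B1: in={m,z} out={m,z}
  B2: in={m,z} out={m,z}
  B3: in={m,z} out={d,m,z}
  B4: in={m,z} out={m}
  B5: in={d,m,z} out={m}
  B6: in={m} out=∅

Interference:
  d: {m,z}
  h: {z}
  m: {d,r,y,z}
  r: {m,z}
  y: {m,z}
  z: {d,h,m,r,y}

N(y) = ["m", "z"]

Answer: ["m", "z"]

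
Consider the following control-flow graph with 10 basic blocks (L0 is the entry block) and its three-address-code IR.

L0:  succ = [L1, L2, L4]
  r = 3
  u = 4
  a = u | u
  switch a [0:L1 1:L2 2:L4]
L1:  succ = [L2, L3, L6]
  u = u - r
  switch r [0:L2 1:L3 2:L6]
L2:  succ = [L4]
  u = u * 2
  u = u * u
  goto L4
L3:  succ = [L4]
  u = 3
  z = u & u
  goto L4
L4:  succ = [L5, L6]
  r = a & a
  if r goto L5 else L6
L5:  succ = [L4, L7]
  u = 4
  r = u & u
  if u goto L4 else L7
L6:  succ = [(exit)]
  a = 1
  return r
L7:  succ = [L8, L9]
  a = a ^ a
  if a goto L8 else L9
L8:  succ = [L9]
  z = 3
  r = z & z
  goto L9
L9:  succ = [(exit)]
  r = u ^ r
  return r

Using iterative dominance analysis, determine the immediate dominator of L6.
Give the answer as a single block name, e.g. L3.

idom tree: L1←L0 L2←L0 L3←L1 L4←L0 L5←L4 L6←L0 L7←L5 L8←L7 L9←L7
Join-block Dom:
  L2: preds {L0,L1}: {L0} ∩ {L0,L1} = {L0}; idom=L0
  L4: preds {L0,L2,L3,L5}: {L0} ∩ {L0,L2} ∩ {L0,L1,L3} ∩ {L0,L4,L5} = {L0}; idom=L0
  L6: preds {L1,L4}: {L0,L1} ∩ {L0,L4} = {L0}; idom=L0
  L9: preds {L7,L8}: {L0,L4,L5,L7} ∩ {L0,L4,L5,L7,L8} = {L0,L4,L5,L7}; idom=L7

idom(L6) = L0

Answer: L0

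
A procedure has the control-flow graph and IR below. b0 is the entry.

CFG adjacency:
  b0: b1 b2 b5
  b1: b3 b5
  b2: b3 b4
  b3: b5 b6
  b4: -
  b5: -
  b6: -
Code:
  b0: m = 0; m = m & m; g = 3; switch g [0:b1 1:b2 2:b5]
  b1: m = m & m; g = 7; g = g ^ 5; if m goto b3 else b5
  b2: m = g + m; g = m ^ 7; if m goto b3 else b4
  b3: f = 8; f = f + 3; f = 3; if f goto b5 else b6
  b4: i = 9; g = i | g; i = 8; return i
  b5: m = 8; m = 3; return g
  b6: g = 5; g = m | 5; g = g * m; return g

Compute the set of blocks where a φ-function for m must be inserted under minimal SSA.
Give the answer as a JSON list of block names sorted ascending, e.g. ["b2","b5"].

idom tree: b1←b0 b2←b0 b3←b0 b4←b2 b5←b0 b6←b3
Join-block Dom:
  b3: preds {b1,b2}: {b0,b1} ∩ {b0,b2} = {b0}; idom=b0
  b5: preds {b0,b1,b3}: {b0} ∩ {b0,b1} ∩ {b0,b3} = {b0}; idom=b0

Frontier:
  join b3 pred b1: b1 stop@b0
  join b3 pred b2: b2 stop@b0
  join b5 pred b0: · stop@b0
  join b5 pred b1: b1 stop@b0
  join b5 pred b3: b3 stop@b0
  b0: DF=∅
  b1: DF={b3,b5}
  b2: DF={b3}
  b3: DF={b5}
  b4: DF=∅
  b5: DF=∅
  b6: DF=∅

φ for m: defs {b0,b1,b2,b5}
  DF⁺ = {b3,b5}

Answer: ["b3", "b5"]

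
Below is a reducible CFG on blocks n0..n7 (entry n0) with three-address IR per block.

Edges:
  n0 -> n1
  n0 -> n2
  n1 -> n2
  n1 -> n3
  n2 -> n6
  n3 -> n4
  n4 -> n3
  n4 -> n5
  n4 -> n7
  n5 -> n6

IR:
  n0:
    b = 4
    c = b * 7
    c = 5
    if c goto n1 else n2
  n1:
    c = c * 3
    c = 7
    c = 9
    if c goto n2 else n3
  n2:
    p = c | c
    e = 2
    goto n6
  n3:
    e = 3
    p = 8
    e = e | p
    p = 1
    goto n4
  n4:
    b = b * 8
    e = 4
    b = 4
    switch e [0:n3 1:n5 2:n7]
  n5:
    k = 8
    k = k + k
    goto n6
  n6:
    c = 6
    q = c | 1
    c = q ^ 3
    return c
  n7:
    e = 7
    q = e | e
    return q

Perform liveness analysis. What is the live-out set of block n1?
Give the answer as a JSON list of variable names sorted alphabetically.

Answer: ["b", "c"]

Derivation:
Per-block:
  n0: def={b,c} ue=∅
  n1: def={c} ue={c}
  n2: def={e,p} ue={c}
  n3: def={e,p} ue=∅
  n4: def={b,e} ue={b}
  n5: def={k} ue=∅
  n6: def={c,q} ue=∅
  n7: def={e,q} ue=∅

Live sets:
  n0: in=∅ out={b,c}
  n1: in={b,c} out={b,c}
  n2: in={c} out=∅
  n3: in={b} out={b}
  n4: in={b} out={b}
  n5: in=∅ out=∅
  n6: in=∅ out=∅
  n7: in=∅ out=∅

live-out(n1) = ["b", "c"]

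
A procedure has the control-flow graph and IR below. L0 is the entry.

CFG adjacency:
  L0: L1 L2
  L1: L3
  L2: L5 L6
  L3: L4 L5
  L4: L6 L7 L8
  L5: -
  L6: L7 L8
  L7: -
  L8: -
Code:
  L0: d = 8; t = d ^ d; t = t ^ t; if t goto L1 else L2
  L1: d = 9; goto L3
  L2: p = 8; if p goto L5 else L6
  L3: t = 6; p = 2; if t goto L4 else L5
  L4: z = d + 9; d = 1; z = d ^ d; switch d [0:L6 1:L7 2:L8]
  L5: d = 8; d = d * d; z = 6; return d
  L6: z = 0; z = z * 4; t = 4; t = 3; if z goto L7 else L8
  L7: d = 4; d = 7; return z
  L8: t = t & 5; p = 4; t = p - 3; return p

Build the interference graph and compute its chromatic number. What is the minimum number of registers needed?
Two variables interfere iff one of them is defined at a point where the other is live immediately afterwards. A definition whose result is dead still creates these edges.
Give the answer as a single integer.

Answer: 3

Working:
Block summaries:
  L0: {d,t} / ∅
  L1: {d} / ∅
  L2: {p} / ∅
  L3: {p,t} / ∅
  L4: {d,z} / {d}
  L5: {d,z} / ∅
  L6: {t,z} / ∅
  L7: {d} / {z}
  L8: {p,t} / {t}

Liveness:
  L0: in=∅ out=∅
  L1: in=∅ out={d}
  L2: in=∅ out=∅
  L3: in={d} out={d,t}
  L4: in={d,t} out={t,z}
  L5: in=∅ out=∅
  L6: in=∅ out={t,z}
  L7: in={z} out=∅
  L8: in={t} out=∅

Interfere edges:
  d — {p,t,z}
  p — {d,t}
  t — {d,p,z}
  z — {d,t}

Colouring:
  {d,p,t} pairwise interfere (3-clique) ⇒ χ ≥ 3
  3-colouring: R0={d}  R1={t}  R2={p,z}
  χ = 3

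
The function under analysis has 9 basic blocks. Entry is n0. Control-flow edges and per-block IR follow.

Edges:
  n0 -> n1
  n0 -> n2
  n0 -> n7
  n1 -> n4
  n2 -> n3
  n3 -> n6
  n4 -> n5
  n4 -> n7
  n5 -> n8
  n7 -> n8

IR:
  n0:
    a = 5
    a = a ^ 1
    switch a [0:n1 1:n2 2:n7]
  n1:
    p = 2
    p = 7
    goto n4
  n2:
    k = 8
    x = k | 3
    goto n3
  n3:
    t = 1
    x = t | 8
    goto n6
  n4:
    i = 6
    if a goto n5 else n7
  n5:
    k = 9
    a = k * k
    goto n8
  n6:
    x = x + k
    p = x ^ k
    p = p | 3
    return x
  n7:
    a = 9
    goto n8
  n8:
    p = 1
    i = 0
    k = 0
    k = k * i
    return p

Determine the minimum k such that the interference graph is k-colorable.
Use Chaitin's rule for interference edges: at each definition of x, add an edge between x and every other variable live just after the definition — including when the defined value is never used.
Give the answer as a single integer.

Block summaries:
  n0: {a} / ∅
  n1: {p} / ∅
  n2: {k,x} / ∅
  n3: {t,x} / ∅
  n4: {i} / {a}
  n5: {a,k} / ∅
  n6: {p,x} / {k,x}
  n7: {a} / ∅
  n8: {i,k,p} / ∅

Liveness:
  n0 li=∅ lo={a}
  n1 li={a} lo={a}
  n2 li=∅ lo={k}
  n3 li={k} lo={k,x}
  n4 li={a} lo=∅
  n5 li=∅ lo=∅
  n6 li={k,x} lo=∅
  n7 li=∅ lo=∅
  n8 li=∅ lo=∅

Interference:
  a — {i,p}
  i — {a,k,p}
  k — {i,p,t,x}
  p — {a,i,k,x}
  t — {k}
  x — {k,p}

Registers:
  clique {a,i,p} ⇒ need ≥ 3
  assign a→R0 i→R2 k→R0 p→R1 t→R1 x→R2 — no edge inside a register ⇒ χ ≤ 3
  χ = 3

Answer: 3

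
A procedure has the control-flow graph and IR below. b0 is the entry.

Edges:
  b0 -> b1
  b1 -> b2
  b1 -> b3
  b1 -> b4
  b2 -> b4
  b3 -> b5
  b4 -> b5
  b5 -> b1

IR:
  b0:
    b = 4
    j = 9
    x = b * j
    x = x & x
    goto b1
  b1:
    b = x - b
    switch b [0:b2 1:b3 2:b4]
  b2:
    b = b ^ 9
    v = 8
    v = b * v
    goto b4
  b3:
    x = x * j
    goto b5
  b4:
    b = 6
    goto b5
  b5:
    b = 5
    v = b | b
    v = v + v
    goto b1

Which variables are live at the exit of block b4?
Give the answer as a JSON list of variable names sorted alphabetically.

Block summaries:
  b0: {b,j,x} / ∅
  b1: {b} / {b,x}
  b2: {b,v} / {b}
  b3: {x} / {j,x}
  b4: {b} / ∅
  b5: {b,v} / ∅

Backward fixpoint:
  b0 li=∅ lo={b,j,x}
  b1 li={b,j,x} lo={b,j,x}
  b2 li={b,j,x} lo={j,x}
  b3 li={j,x} lo={j,x}
  b4 li={j,x} lo={j,x}
  b5 li={j,x} lo={b,j,x}

live-out(b4) = ["j", "x"]

Answer: ["j", "x"]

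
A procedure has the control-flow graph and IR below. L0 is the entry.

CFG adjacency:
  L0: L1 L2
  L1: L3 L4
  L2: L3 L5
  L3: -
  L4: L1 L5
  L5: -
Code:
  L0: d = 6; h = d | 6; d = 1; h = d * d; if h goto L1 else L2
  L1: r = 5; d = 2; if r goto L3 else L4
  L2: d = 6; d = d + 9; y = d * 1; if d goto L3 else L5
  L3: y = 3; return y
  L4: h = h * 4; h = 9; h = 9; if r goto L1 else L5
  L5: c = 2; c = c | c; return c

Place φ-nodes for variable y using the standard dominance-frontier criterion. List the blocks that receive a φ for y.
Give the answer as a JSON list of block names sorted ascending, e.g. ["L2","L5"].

idom tree: L1←L0 L2←L0 L3←L0 L4←L1 L5←L0
Dom∩ at merges:
  L1: preds {L0,L4}: {L0} ∩ {L0,L1,L4} = {L0}; idom=L0
  L3: preds {L1,L2}: {L0,L1} ∩ {L0,L2} = {L0}; idom=L0
  L5: preds {L2,L4}: {L0,L2} ∩ {L0,L1,L4} = {L0}; idom=L0

Frontier:
  join L1 pred L0: · stop@L0
  join L1 pred L4: L4→L1 stop@L0
  join L3 pred L1: L1 stop@L0
  join L3 pred L2: L2 stop@L0
  join L5 pred L2: L2 stop@L0
  join L5 pred L4: L4→L1 stop@L0
  L0 → ∅
  L1 → {L1,L3,L5}
  L2 → {L3,L5}
  L3 → ∅
  L4 → {L1,L5}
  L5 → ∅

φ for y: defs {L2,L3}
  DF⁺ = {L3,L5}

Answer: ["L3", "L5"]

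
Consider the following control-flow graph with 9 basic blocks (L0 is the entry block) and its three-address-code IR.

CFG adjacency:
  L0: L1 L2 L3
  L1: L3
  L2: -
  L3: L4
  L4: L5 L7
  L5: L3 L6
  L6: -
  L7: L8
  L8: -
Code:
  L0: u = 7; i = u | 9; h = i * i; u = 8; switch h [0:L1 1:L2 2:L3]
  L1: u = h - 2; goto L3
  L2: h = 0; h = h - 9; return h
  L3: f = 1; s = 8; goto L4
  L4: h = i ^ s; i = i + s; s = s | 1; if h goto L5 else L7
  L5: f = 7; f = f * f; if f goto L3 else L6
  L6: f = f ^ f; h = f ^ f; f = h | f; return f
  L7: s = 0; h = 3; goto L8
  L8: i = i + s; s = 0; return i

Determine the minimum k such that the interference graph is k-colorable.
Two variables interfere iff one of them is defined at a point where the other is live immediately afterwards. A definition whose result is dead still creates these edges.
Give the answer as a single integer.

Per-block:
  L0 def {h,i,u} use ∅
  L1 def {u} use {h}
  L2 def {h} use ∅
  L3 def {f,s} use ∅
  L4 def {h,i,s} use {i,s}
  L5 def {f} use ∅
  L6 def {f,h} use {f}
  L7 def {h,s} use ∅
  L8 def {i,s} use {i,s}

Backward fixpoint:
  L0: in=∅ out={h,i}
  L1: in={h,i} out={i}
  L2: in=∅ out=∅
  L3: in={i} out={i,s}
  L4: in={i,s} out={i}
  L5: in={i} out={f,i}
  L6: in={f} out=∅
  L7: in={i} out={i,s}
  L8: in={i,s} out=∅

Interference:
  f: {h,i}
  h: {f,i,s,u}
  i: {f,h,s,u}
  s: {h,i}
  u: {h,i}

Registers:
  clique {f,h,i} ⇒ need ≥ 3
  3-colouring: R0={h}  R1={i}  R2={f,s,u}
  χ = 3

Answer: 3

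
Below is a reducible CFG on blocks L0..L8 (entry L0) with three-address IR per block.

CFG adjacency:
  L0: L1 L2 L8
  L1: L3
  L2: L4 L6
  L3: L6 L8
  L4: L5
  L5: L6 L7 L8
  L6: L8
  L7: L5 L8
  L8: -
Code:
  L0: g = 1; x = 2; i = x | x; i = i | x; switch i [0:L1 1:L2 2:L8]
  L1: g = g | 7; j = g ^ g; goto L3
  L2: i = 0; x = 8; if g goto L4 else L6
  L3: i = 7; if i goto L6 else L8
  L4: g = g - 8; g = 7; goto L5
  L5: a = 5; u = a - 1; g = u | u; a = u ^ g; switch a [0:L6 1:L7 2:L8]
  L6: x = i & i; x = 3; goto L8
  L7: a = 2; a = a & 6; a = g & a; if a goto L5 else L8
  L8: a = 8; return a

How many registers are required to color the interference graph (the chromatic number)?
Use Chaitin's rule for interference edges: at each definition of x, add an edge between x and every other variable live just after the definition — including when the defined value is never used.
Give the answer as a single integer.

Answer: 3

Analysis:
Per-block:
  L0: {g,i,x} / ∅
  L1: {g,j} / {g}
  L2: {i,x} / {g}
  L3: {i} / ∅
  L4: {g} / {g}
  L5: {a,g,u} / ∅
  L6: {x} / {i}
  L7: {a} / {g}
  L8: {a} / ∅

Liveness:
  L0 li=∅ lo={g}
  L1 li={g} lo=∅
  L2 li={g} lo={g,i}
  L3 li=∅ lo={i}
  L4 li={g,i} lo={i}
  L5 li={i} lo={g,i}
  L6 li={i} lo=∅
  L7 li={g,i} lo={i}
  L8 li=∅ lo=∅

Interfere edges:
  a↔{g,i}
  g↔{a,i,u,x}
  i↔{a,g,u,x}
  j↔∅
  u↔{g,i}
  x↔{g,i}

Registers:
  clique {a,g,i} ⇒ need ≥ 3
  assign a→c2 g→c0 i→c1 j→c0 u→c2 x→c2 — no edge inside a register ⇒ χ ≤ 3
  χ = 3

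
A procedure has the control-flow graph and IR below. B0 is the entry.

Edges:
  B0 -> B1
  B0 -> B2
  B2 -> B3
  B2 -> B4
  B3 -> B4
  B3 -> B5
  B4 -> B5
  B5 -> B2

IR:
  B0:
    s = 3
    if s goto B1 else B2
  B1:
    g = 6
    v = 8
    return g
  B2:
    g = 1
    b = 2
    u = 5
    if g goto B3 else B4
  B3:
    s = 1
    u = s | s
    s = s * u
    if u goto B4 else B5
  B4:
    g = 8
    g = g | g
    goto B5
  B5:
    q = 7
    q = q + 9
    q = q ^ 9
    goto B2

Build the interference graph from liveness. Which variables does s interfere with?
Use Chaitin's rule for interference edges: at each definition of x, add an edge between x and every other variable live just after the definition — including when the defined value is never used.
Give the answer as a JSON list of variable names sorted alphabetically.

Answer: ["u"]

Analysis:
Block summaries:
  B0 def {s} use ∅
  B1 def {g,v} use ∅
  B2 def {b,g,u} use ∅
  B3 def {s,u} use ∅
  B4 def {g} use ∅
  B5 def {q} use ∅

Backward fixpoint:
  live B0: ∅→∅
  live B1: ∅→∅
  live B2: ∅→∅
  live B3: ∅→∅
  live B4: ∅→∅
  live B5: ∅→∅

Interfere edges:
  b — {g}
  g — {b,u,v}
  q — ∅
  s — {u}
  u — {g,s}
  v — {g}

N(s) = ["u"]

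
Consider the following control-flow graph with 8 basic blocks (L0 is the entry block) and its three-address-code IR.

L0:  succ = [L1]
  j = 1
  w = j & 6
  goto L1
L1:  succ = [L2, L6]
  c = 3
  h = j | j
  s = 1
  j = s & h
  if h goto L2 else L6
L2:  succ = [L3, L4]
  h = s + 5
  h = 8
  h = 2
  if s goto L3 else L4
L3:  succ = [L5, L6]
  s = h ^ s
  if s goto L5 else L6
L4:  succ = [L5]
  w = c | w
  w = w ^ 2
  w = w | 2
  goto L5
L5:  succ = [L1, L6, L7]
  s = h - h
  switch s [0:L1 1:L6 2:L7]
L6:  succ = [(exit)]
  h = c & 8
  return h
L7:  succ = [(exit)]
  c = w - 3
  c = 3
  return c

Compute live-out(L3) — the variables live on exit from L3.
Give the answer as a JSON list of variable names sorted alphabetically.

Answer: ["c", "h", "j", "w"]

Analysis:
def/use:
  L0: {j,w} / ∅
  L1: {c,h,j,s} / {j}
  L2: {h} / {s}
  L3: {s} / {h,s}
  L4: {w} / {c,w}
  L5: {s} / {h}
  L6: {h} / {c}
  L7: {c} / {w}

Live sets:
  L0 li=∅ lo={j,w}
  L1 li={j,w} lo={c,j,s,w}
  L2 li={c,j,s,w} lo={c,h,j,s,w}
  L3 li={c,h,j,s,w} lo={c,h,j,w}
  L4 li={c,h,j,w} lo={c,h,j,w}
  L5 li={c,h,j,w} lo={c,j,w}
  L6 li={c} lo=∅
  L7 li={w} lo=∅

live-out(L3) = ["c", "h", "j", "w"]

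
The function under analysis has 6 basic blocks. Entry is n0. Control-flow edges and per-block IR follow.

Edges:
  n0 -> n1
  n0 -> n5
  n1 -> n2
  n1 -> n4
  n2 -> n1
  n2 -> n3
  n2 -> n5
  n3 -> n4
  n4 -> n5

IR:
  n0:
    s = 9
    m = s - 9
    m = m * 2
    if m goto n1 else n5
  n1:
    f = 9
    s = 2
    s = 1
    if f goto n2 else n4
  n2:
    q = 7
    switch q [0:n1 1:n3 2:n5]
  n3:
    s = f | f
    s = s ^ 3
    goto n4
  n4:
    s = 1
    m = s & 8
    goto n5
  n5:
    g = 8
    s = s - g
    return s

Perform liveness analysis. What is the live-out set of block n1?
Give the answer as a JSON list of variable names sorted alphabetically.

Answer: ["f", "s"]

Working:
Per-block:
  n0: {m,s} / ∅
  n1: {f,s} / ∅
  n2: {q} / ∅
  n3: {s} / {f}
  n4: {m,s} / ∅
  n5: {g,s} / {s}

Live sets:
  n0: in=∅ out={s}
  n1: in=∅ out={f,s}
  n2: in={f,s} out={f,s}
  n3: in={f} out=∅
  n4: in=∅ out={s}
  n5: in={s} out=∅

live-out(n1) = ["f", "s"]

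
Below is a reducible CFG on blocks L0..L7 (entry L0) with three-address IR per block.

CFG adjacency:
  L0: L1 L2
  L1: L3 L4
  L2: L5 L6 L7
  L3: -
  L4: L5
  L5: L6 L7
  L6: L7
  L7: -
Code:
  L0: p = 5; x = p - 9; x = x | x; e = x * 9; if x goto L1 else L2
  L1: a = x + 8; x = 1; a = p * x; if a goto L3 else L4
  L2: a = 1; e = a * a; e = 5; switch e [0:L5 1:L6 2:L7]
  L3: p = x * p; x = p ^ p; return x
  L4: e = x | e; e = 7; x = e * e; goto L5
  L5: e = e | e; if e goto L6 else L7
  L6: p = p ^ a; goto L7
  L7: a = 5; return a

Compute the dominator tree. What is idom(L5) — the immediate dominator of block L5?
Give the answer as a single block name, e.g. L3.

idom tree: L1←L0 L2←L0 L3←L1 L4←L1 L5←L0 L6←L0 L7←L0
Dom at joins:
  L5: preds {L2,L4}: {L0,L2} ∩ {L0,L1,L4} = {L0}; idom=L0
  L6: preds {L2,L5}: {L0,L2} ∩ {L0,L5} = {L0}; idom=L0
  L7: preds {L2,L5,L6}: {L0,L2} ∩ {L0,L5} ∩ {L0,L6} = {L0}; idom=L0

idom(L5) = L0

Answer: L0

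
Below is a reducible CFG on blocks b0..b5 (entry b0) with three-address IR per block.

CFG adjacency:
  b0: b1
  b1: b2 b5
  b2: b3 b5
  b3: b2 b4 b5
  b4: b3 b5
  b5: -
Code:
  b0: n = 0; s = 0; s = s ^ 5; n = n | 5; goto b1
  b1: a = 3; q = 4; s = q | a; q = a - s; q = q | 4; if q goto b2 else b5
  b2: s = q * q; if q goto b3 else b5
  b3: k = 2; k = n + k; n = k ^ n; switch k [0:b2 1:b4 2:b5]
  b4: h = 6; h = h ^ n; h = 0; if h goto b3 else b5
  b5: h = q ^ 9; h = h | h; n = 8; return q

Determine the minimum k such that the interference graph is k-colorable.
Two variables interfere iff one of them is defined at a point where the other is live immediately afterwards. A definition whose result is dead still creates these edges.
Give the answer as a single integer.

def/use:
  b0: def={n,s} ue=∅
  b1: def={a,q,s} ue=∅
  b2: def={s} ue={q}
  b3: def={k,n} ue={n}
  b4: def={h} ue={n}
  b5: def={h,n} ue={q}

Backward fixpoint:
  live b0: ∅→{n}
  live b1: {n}→{n,q}
  live b2: {n,q}→{n,q}
  live b3: {n,q}→{n,q}
  live b4: {n,q}→{n,q}
  live b5: {q}→∅

Interfere edges:
  a: {n,q,s}
  h: {n,q}
  k: {n,q}
  n: {a,h,k,q,s}
  q: {a,h,k,n,s}
  s: {a,n,q}

Registers:
  {a,n,q,s} pairwise interfere (4-clique) ⇒ χ ≥ 4
  assign a→R2 h→R2 k→R2 n→R0 q→R1 s→R3 — no edge inside a register ⇒ χ ≤ 4
  χ = 4

Answer: 4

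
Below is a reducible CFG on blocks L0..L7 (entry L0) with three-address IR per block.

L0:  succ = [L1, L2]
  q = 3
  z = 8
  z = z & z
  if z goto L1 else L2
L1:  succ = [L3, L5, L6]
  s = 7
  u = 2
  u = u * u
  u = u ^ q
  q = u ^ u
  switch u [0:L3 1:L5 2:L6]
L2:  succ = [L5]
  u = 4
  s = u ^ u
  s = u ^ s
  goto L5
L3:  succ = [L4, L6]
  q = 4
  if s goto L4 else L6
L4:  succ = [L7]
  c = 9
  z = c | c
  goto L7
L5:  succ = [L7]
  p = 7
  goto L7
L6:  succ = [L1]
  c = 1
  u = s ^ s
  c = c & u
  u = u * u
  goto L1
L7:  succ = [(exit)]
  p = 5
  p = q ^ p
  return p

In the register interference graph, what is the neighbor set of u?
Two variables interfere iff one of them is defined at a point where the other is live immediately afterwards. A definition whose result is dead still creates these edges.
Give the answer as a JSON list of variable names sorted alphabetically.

Answer: ["c", "q", "s"]

Analysis:
Per-block:
  L0: {q,z} / ∅
  L1: {q,s,u} / {q}
  L2: {s,u} / ∅
  L3: {q} / {s}
  L4: {c,z} / ∅
  L5: {p} / ∅
  L6: {c,u} / {s}
  L7: {p} / {q}

Backward fixpoint:
  live L0: ∅→{q}
  live L1: {q}→{q,s}
  live L2: {q}→{q}
  live L3: {s}→{q,s}
  live L4: {q}→{q}
  live L5: {q}→{q}
  live L6: {q,s}→{q}
  live L7: {q}→∅

Conflict graph:
  c: {q,s,u}
  p: {q}
  q: {c,p,s,u,z}
  s: {c,q,u}
  u: {c,q,s}
  z: {q}

N(u) = ["c", "q", "s"]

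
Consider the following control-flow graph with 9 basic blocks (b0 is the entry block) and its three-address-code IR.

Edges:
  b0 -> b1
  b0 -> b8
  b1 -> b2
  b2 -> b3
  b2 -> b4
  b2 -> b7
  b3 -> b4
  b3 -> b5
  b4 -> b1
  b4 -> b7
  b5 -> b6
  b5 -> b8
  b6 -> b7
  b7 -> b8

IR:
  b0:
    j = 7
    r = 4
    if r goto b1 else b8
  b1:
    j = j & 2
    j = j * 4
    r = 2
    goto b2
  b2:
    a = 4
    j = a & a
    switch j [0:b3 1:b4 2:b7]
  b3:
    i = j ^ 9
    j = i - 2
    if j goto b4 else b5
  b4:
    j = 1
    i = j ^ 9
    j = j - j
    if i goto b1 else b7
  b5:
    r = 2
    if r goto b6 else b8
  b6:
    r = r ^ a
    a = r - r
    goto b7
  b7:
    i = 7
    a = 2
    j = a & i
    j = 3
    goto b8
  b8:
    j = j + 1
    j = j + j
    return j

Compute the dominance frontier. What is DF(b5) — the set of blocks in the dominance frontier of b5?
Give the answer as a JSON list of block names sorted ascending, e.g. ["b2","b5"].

Answer: ["b7", "b8"]

Analysis:
idom tree: b1←b0 b2←b1 b3←b2 b4←b2 b5←b3 b6←b5 b7←b2 b8←b0
Dom at joins:
  b1: preds {b0,b4}: {b0} ∩ {b0,b1,b2,b4} = {b0}; idom=b0
  b4: preds {b2,b3}: {b0,b1,b2} ∩ {b0,b1,b2,b3} = {b0,b1,b2}; idom=b2
  b7: preds {b2,b4,b6}: {b0,b1,b2} ∩ {b0,b1,b2,b4} ∩ {b0,b1,b2,b3,b5,b6} = {b0,b1,b2}; idom=b2
  b8: preds {b0,b5,b7}: {b0} ∩ {b0,b1,b2,b3,b5} ∩ {b0,b1,b2,b7} = {b0}; idom=b0

Frontier:
  b1←b0: walk · to b0
  b1←b4: walk b4→b2→b1 to b0
  b4←b2: walk · to b2
  b4←b3: walk b3 to b2
  b7←b2: walk · to b2
  b7←b4: walk b4 to b2
  b7←b6: walk b6→b5→b3 to b2
  b8←b0: walk · to b0
  b8←b5: walk b5→b3→b2→b1 to b0
  b8←b7: walk b7→b2→b1 to b0
  b0 → ∅
  b1 → {b1,b8}
  b2 → {b1,b8}
  b3 → {b4,b7,b8}
  b4 → {b1,b7}
  b5 → {b7,b8}
  b6 → {b7}
  b7 → {b8}
  b8 → ∅

DF(b5) = ["b7", "b8"]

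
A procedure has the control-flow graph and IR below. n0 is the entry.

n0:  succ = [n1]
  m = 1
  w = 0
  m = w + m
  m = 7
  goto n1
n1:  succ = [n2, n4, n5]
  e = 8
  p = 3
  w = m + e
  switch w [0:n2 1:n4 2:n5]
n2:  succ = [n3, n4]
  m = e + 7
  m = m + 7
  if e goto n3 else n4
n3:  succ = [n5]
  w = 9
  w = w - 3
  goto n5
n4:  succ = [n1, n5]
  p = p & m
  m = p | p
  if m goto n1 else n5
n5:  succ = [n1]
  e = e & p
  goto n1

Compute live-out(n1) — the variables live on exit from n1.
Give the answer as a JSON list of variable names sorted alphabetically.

Block summaries:
  n0 def {m,w} use ∅
  n1 def {e,p,w} use {m}
  n2 def {m} use {e}
  n3 def {w} use ∅
  n4 def {m,p} use {m,p}
  n5 def {e} use {e,p}

Backward fixpoint:
  live n0: ∅→{m}
  live n1: {m}→{e,m,p}
  live n2: {e,p}→{e,m,p}
  live n3: {e,m,p}→{e,m,p}
  live n4: {e,m,p}→{e,m,p}
  live n5: {e,m,p}→{m}

live-out(n1) = ["e", "m", "p"]

Answer: ["e", "m", "p"]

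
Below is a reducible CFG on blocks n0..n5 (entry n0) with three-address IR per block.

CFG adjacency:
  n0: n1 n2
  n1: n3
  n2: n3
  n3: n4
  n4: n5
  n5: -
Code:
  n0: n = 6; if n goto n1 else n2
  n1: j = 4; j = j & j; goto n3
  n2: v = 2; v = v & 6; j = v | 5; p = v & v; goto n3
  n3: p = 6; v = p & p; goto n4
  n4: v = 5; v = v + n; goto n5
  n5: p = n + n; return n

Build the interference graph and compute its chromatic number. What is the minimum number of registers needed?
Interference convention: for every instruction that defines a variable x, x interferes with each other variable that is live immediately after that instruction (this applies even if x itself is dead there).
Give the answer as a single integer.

def/use:
  n0: def={n} ue=∅
  n1: def={j} ue=∅
  n2: def={j,p,v} ue=∅
  n3: def={p,v} ue=∅
  n4: def={v} ue={n}
  n5: def={p} ue={n}

Backward fixpoint:
  n0: in=∅ out={n}
  n1: in={n} out={n}
  n2: in={n} out={n}
  n3: in={n} out={n}
  n4: in={n} out={n}
  n5: in={n} out=∅

Conflict graph:
  j↔{n,v}
  n↔{j,p,v}
  p↔{n}
  v↔{j,n}

Registers:
  clique {j,n,v} ⇒ need ≥ 3
  assign j→c1 n→c0 p→c1 v→c2 — no edge inside a register ⇒ χ ≤ 3
  χ = 3

Answer: 3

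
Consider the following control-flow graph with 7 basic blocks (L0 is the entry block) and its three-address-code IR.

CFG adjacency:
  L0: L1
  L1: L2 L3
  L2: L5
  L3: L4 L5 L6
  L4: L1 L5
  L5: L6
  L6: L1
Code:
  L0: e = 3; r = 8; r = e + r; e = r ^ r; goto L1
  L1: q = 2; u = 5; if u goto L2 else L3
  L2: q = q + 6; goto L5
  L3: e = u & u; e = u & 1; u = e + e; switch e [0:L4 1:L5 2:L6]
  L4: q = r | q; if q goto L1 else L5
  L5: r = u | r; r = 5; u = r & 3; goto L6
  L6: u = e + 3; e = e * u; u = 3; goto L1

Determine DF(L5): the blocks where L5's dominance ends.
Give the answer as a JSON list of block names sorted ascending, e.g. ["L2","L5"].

idom tree: L1←L0 L2←L1 L3←L1 L4←L3 L5←L1 L6←L1
Join-block Dom:
  L1: preds {L0,L4,L6}: {L0} ∩ {L0,L1,L3,L4} ∩ {L0,L1,L6} = {L0}; idom=L0
  L5: preds {L2,L3,L4}: {L0,L1,L2} ∩ {L0,L1,L3} ∩ {L0,L1,L3,L4} = {L0,L1}; idom=L1
  L6: preds {L3,L5}: {L0,L1,L3} ∩ {L0,L1,L5} = {L0,L1}; idom=L1

DF walk-up:
  L1←L0: walk · to L0
  L1←L4: walk L4→L3→L1 to L0
  L1←L6: walk L6→L1 to L0
  L5←L2: walk L2 to L1
  L5←L3: walk L3 to L1
  L5←L4: walk L4→L3 to L1
  L6←L3: walk L3 to L1
  L6←L5: walk L5 to L1
  L0: DF=∅
  L1: DF={L1}
  L2: DF={L5}
  L3: DF={L1,L5,L6}
  L4: DF={L1,L5}
  L5: DF={L6}
  L6: DF={L1}

DF(L5) = ["L6"]

Answer: ["L6"]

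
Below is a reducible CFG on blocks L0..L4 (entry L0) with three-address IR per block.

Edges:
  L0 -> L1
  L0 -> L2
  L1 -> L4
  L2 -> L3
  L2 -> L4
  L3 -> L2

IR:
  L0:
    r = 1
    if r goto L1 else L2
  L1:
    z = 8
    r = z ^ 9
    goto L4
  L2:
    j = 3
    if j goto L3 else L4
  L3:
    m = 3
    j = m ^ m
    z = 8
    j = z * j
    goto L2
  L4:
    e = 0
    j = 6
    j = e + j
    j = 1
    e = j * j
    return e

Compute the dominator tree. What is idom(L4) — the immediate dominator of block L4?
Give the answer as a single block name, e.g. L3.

idom tree: L1←L0 L2←L0 L3←L2 L4←L0
Dom at joins:
  L2: preds {L0,L3}: {L0} ∩ {L0,L2,L3} = {L0}; idom=L0
  L4: preds {L1,L2}: {L0,L1} ∩ {L0,L2} = {L0}; idom=L0

idom(L4) = L0

Answer: L0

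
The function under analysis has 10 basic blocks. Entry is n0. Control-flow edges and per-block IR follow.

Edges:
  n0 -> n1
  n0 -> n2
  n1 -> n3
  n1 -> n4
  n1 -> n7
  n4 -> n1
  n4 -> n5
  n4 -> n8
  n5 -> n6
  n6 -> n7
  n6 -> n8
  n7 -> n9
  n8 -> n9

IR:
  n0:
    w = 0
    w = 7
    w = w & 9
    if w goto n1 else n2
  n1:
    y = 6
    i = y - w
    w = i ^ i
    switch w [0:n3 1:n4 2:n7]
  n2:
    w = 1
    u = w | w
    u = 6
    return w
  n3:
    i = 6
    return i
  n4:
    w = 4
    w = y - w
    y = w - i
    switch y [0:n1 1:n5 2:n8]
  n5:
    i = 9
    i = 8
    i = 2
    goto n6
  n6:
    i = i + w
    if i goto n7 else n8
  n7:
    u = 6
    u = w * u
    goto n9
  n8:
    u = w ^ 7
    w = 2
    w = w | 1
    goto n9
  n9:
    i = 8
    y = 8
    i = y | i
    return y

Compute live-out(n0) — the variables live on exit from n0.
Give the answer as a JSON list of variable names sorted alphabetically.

Answer: ["w"]

Derivation:
Per-block:
  n0: def={w} ue=∅
  n1: def={i,w,y} ue={w}
  n2: def={u,w} ue=∅
  n3: def={i} ue=∅
  n4: def={w,y} ue={i,y}
  n5: def={i} ue=∅
  n6: def={i} ue={i,w}
  n7: def={u} ue={w}
  n8: def={u,w} ue={w}
  n9: def={i,y} ue=∅

Backward fixpoint:
  live n0: ∅→{w}
  live n1: {w}→{i,w,y}
  live n2: ∅→∅
  live n3: ∅→∅
  live n4: {i,y}→{w}
  live n5: {w}→{i,w}
  live n6: {i,w}→{w}
  live n7: {w}→∅
  live n8: {w}→∅
  live n9: ∅→∅

live-out(n0) = ["w"]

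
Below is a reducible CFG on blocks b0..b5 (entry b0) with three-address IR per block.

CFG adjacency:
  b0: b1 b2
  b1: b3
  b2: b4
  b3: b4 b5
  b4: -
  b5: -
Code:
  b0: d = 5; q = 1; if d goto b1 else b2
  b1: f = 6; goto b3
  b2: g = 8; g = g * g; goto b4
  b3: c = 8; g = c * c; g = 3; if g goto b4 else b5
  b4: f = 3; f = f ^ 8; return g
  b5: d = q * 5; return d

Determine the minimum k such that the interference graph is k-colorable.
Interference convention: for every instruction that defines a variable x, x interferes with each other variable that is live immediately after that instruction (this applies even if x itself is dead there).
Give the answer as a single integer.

Answer: 3

Analysis:
Per-block:
  b0: {d,q} / ∅
  b1: {f} / ∅
  b2: {g} / ∅
  b3: {c,g} / ∅
  b4: {f} / {g}
  b5: {d} / {q}

Live sets:
  live b0: ∅→{q}
  live b1: {q}→{q}
  live b2: ∅→{g}
  live b3: {q}→{g,q}
  live b4: {g}→∅
  live b5: {q}→∅

Interfere edges:
  c: {q}
  d: {q}
  f: {g,q}
  g: {f,q}
  q: {c,d,f,g}

Chromatic number:
  clique {f,g,q} ⇒ need ≥ 3
  3-colouring: c0={q}  c1={c,d,f}  c2={g}
  χ = 3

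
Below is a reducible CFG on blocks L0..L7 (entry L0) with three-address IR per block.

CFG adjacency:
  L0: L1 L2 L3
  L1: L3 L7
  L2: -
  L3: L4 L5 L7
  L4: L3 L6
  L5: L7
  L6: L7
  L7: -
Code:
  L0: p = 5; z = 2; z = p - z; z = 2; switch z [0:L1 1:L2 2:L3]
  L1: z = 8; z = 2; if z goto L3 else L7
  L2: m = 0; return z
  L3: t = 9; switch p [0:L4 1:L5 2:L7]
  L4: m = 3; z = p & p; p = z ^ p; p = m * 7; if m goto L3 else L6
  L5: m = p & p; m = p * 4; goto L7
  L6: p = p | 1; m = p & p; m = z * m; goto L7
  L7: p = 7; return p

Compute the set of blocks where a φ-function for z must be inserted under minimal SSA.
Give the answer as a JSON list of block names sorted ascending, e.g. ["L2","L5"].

Answer: ["L3", "L7"]

Derivation:
idom tree: L1←L0 L2←L0 L3←L0 L4←L3 L5←L3 L6←L4 L7←L0
Dom∩ at merges:
  L3: preds {L0,L1,L4}: {L0} ∩ {L0,L1} ∩ {L0,L3,L4} = {L0}; idom=L0
  L7: preds {L1,L3,L5,L6}: {L0,L1} ∩ {L0,L3} ∩ {L0,L3,L5} ∩ {L0,L3,L4,L6} = {L0}; idom=L0

DF walk-up:
  join L3 pred L0: · stop@L0
  join L3 pred L1: L1 stop@L0
  join L3 pred L4: L4→L3 stop@L0
  join L7 pred L1: L1 stop@L0
  join L7 pred L3: L3 stop@L0
  join L7 pred L5: L5→L3 stop@L0
  join L7 pred L6: L6→L4→L3 stop@L0
  L0: DF=∅
  L1: DF={L3,L7}
  L2: DF=∅
  L3: DF={L3,L7}
  L4: DF={L3,L7}
  L5: DF={L7}
  L6: DF={L7}
  L7: DF=∅

φ for z: defs {L0,L1,L4}
  DF⁺ = {L3,L7}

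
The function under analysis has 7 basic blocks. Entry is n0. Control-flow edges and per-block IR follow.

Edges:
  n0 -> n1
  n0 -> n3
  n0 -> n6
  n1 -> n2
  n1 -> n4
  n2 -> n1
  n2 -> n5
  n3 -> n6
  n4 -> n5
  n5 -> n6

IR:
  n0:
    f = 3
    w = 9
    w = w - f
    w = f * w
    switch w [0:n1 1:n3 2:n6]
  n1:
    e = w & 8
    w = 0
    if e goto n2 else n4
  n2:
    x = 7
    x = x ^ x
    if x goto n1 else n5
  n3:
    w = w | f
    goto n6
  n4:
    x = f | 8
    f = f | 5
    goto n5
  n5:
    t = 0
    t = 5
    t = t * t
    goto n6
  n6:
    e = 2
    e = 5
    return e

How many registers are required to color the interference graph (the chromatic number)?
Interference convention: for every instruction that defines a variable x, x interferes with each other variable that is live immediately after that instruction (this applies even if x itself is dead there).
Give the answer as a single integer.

Answer: 3

Working:
Per-block:
  n0: {f,w} / ∅
  n1: {e,w} / {w}
  n2: {x} / ∅
  n3: {w} / {f,w}
  n4: {f,x} / {f}
  n5: {t} / ∅
  n6: {e} / ∅

Live sets:
  live n0: ∅→{f,w}
  live n1: {f,w}→{f,w}
  live n2: {f,w}→{f,w}
  live n3: {f,w}→∅
  live n4: {f}→∅
  live n5: ∅→∅
  live n6: ∅→∅

Interfere edges:
  e — {f,w}
  f — {e,w,x}
  t — ∅
  w — {e,f,x}
  x — {f,w}

Chromatic number:
  clique {e,f,w} ⇒ need ≥ 3
  3-colouring: R0={f,t}  R1={w}  R2={e,x}
  χ = 3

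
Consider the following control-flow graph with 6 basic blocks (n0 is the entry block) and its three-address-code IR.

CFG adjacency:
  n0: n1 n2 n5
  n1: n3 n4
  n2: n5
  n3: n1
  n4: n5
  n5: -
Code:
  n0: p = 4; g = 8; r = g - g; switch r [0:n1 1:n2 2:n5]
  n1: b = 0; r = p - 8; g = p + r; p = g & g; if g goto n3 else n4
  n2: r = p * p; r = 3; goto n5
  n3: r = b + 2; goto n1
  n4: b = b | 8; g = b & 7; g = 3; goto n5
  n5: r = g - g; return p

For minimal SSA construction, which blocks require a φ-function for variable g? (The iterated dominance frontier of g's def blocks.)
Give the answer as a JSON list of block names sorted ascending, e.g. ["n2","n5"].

Answer: ["n1", "n5"]

Working:
idom tree: n1←n0 n2←n0 n3←n1 n4←n1 n5←n0
Dom at joins:
  n1: preds {n0,n3}: {n0} ∩ {n0,n1,n3} = {n0}; idom=n0
  n5: preds {n0,n2,n4}: {n0} ∩ {n0,n2} ∩ {n0,n1,n4} = {n0}; idom=n0

Frontier:
  n1←n0: walk · to n0
  n1←n3: walk n3→n1 to n0
  n5←n0: walk · to n0
  n5←n2: walk n2 to n0
  n5←n4: walk n4→n1 to n0
  n0: DF=∅
  n1: DF={n1,n5}
  n2: DF={n5}
  n3: DF={n1}
  n4: DF={n5}
  n5: DF=∅

φ for g: defs {n0,n1,n4}
  DF⁺ = {n1,n5}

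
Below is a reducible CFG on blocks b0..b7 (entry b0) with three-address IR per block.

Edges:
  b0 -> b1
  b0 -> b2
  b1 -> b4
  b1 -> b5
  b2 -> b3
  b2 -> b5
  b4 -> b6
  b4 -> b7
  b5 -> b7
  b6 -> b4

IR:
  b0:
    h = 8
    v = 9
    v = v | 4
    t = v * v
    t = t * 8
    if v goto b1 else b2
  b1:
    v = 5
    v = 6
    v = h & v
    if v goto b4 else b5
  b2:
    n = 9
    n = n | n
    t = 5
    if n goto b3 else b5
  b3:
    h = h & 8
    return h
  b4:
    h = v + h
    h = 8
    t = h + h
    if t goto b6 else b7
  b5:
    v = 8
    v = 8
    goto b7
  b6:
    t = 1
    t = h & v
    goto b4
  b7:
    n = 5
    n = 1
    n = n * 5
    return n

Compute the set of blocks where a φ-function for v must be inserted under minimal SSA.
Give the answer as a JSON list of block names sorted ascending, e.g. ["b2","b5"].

Answer: ["b5", "b7"]

Analysis:
idom tree: b1←b0 b2←b0 b3←b2 b4←b1 b5←b0 b6←b4 b7←b0
Join-block Dom:
  b4: preds {b1,b6}: {b0,b1} ∩ {b0,b1,b4,b6} = {b0,b1}; idom=b1
  b5: preds {b1,b2}: {b0,b1} ∩ {b0,b2} = {b0}; idom=b0
  b7: preds {b4,b5}: {b0,b1,b4} ∩ {b0,b5} = {b0}; idom=b0

Frontier:
  b4←b1: walk · to b1
  b4←b6: walk b6→b4 to b1
  b5←b1: walk b1 to b0
  b5←b2: walk b2 to b0
  b7←b4: walk b4→b1 to b0
  b7←b5: walk b5 to b0
  DF(b0)=∅
  DF(b1)={b5,b7}
  DF(b2)={b5}
  DF(b3)=∅
  DF(b4)={b4,b7}
  DF(b5)={b7}
  DF(b6)={b4}
  DF(b7)=∅

φ for v: defs {b0,b1,b5}
  DF⁺ = {b5,b7}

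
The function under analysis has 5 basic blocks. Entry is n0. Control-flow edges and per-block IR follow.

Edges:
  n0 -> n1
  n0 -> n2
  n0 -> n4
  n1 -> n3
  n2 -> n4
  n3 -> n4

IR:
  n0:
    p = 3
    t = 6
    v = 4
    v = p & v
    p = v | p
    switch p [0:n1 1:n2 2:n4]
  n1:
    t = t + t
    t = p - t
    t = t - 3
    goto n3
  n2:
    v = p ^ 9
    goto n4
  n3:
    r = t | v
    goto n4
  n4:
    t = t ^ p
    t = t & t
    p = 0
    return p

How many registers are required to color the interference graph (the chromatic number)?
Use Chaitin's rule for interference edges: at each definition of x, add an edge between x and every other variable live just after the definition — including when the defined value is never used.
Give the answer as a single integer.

Answer: 3

Analysis:
def/use:
  n0: def={p,t,v} ue=∅
  n1: def={t} ue={p,t}
  n2: def={v} ue={p}
  n3: def={r} ue={t,v}
  n4: def={p,t} ue={p,t}

Live sets:
  n0: in=∅ out={p,t,v}
  n1: in={p,t,v} out={p,t,v}
  n2: in={p,t} out={p,t}
  n3: in={p,t,v} out={p,t}
  n4: in={p,t} out=∅

Interference:
  p↔{r,t,v}
  r↔{p,t}
  t↔{p,r,v}
  v↔{p,t}

Colouring:
  clique {p,r,t} ⇒ need ≥ 3
  assign p→c0 r→c2 t→c1 v→c2 — no edge inside a register ⇒ χ ≤ 3
  χ = 3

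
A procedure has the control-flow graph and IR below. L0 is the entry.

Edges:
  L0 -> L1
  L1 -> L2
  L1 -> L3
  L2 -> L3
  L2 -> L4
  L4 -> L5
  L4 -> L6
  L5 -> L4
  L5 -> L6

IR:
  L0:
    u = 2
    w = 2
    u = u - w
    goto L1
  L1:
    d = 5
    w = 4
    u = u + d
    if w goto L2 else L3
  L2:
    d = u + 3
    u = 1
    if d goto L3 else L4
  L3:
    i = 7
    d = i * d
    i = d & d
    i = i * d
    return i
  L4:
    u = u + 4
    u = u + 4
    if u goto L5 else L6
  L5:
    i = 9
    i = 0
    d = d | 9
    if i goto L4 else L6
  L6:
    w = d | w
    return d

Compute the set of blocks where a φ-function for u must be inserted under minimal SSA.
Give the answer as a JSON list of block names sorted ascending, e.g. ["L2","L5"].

idom tree: L1←L0 L2←L1 L3←L1 L4←L2 L5←L4 L6←L4
Dom∩ at merges:
  L3: preds {L1,L2}: {L0,L1} ∩ {L0,L1,L2} = {L0,L1}; idom=L1
  L4: preds {L2,L5}: {L0,L1,L2} ∩ {L0,L1,L2,L4,L5} = {L0,L1,L2}; idom=L2
  L6: preds {L4,L5}: {L0,L1,L2,L4} ∩ {L0,L1,L2,L4,L5} = {L0,L1,L2,L4}; idom=L4

Frontier:
  L3←L1: walk · to L1
  L3←L2: walk L2 to L1
  L4←L2: walk · to L2
  L4←L5: walk L5→L4 to L2
  L6←L4: walk · to L4
  L6←L5: walk L5 to L4
  L0 → ∅
  L1 → ∅
  L2 → {L3}
  L3 → ∅
  L4 → {L4}
  L5 → {L4,L6}
  L6 → ∅

φ for u: defs {L0,L1,L2,L4}
  DF⁺ = {L3,L4}

Answer: ["L3", "L4"]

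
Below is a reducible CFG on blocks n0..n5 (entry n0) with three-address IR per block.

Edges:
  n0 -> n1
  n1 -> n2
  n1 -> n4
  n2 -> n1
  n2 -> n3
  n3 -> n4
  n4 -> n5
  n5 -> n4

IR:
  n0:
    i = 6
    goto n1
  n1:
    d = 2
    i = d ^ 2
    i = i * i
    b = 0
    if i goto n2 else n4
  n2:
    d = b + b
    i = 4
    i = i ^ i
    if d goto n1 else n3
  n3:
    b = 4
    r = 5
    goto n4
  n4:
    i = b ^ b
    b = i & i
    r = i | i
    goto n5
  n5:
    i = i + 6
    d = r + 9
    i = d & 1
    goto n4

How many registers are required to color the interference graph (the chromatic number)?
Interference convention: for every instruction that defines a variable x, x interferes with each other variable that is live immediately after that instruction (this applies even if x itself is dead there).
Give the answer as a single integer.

Block summaries:
  n0: {i} / ∅
  n1: {b,d,i} / ∅
  n2: {d,i} / {b}
  n3: {b,r} / ∅
  n4: {b,i,r} / {b}
  n5: {d,i} / {i,r}

Backward fixpoint:
  n0: in=∅ out=∅
  n1: in=∅ out={b}
  n2: in={b} out=∅
  n3: in=∅ out={b}
  n4: in={b} out={b,i,r}
  n5: in={b,i,r} out={b}

Conflict graph:
  b↔{d,i,r}
  d↔{b,i}
  i↔{b,d,r}
  r↔{b,i}

Registers:
  clique {b,d,i} ⇒ need ≥ 3
  3-colouring: c0={b}  c1={i}  c2={d,r}
  χ = 3

Answer: 3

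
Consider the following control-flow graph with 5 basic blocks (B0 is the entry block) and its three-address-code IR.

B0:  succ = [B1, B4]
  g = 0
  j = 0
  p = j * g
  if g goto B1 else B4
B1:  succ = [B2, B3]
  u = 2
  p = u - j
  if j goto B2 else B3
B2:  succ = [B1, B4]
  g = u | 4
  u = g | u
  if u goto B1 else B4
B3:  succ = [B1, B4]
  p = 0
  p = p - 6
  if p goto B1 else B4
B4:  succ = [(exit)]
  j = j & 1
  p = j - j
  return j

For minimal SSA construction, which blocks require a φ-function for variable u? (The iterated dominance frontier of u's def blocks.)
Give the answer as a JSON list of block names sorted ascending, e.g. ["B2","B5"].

idom tree: B1←B0 B2←B1 B3←B1 B4←B0
Dom∩ at merges:
  B1: preds {B0,B2,B3}: {B0} ∩ {B0,B1,B2} ∩ {B0,B1,B3} = {B0}; idom=B0
  B4: preds {B0,B2,B3}: {B0} ∩ {B0,B1,B2} ∩ {B0,B1,B3} = {B0}; idom=B0

DF derivation:
  join B1 pred B0: · stop@B0
  join B1 pred B2: B2→B1 stop@B0
  join B1 pred B3: B3→B1 stop@B0
  join B4 pred B0: · stop@B0
  join B4 pred B2: B2→B1 stop@B0
  join B4 pred B3: B3→B1 stop@B0
  B0: DF=∅
  B1: DF={B1,B4}
  B2: DF={B1,B4}
  B3: DF={B1,B4}
  B4: DF=∅

φ for u: defs {B1,B2}
  DF⁺ = {B1,B4}

Answer: ["B1", "B4"]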